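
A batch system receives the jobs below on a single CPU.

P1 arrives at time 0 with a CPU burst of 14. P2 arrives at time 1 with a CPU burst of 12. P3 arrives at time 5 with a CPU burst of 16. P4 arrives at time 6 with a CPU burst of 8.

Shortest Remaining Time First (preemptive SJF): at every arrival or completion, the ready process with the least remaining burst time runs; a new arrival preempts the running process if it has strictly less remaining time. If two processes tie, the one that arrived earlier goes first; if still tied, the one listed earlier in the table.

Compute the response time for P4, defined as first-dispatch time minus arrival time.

7

Timeline: | P1 0-1 | P2 1-13 | P4 13-21 | P1 21-34 | P3 34-50 |
Completion: P1=34  P2=13  P3=50  P4=21
Turnaround (C−A): P1=34  P2=12  P3=45  P4=15
Response(P4) = first start − arrival = 13 − 6 = 7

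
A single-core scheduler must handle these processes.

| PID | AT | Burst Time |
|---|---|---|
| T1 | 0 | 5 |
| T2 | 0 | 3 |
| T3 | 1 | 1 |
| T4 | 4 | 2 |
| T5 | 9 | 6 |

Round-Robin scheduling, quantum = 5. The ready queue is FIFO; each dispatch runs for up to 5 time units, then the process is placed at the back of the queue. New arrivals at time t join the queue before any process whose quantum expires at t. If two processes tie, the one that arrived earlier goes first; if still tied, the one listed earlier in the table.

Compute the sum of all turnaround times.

36

Schedule: | T1 0-5 | T2 5-8 | T3 8-9 | T4 9-11 | T5 11-17 |
Completion: T1=5  T2=8  T3=9  T4=11  T5=17
Turnaround = completion − arrival: T1=5, T2=8, T3=8, T4=7, T5=8
Total turnaround = 5 + 8 + 8 + 7 + 8 = 36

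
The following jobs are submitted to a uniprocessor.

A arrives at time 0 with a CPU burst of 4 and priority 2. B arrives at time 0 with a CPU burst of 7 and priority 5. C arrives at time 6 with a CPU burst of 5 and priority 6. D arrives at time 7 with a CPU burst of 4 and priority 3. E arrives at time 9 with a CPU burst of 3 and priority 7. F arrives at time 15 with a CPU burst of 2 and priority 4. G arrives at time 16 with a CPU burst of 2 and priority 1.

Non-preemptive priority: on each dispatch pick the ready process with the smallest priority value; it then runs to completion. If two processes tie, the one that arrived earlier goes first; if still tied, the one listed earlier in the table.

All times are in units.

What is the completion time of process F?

Schedule: | A 0-4 | B 4-11 | D 11-15 | F 15-17 | G 17-19 | C 19-24 | E 24-27 |
Completion: A=4  B=11  C=24  D=15  E=27  F=17  G=19
Turnaround (C−A): A=4  B=11  C=18  D=8  E=18  F=2  G=3

17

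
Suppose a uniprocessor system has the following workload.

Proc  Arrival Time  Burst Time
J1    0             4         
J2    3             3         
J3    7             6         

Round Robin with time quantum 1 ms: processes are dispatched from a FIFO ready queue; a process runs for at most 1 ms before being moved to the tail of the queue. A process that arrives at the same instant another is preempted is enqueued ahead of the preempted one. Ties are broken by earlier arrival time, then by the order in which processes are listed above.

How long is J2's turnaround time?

4

Gantt: | J1 0-3 | J2 3-4 | J1 4-5 | J2 5-7 | J3 7-13 |
Completion: J1=5  J2=7  J3=13
Turnaround (C−A): J1=5  J2=4  J3=6
Turnaround(J2) = completion − arrival = 7 − 3 = 4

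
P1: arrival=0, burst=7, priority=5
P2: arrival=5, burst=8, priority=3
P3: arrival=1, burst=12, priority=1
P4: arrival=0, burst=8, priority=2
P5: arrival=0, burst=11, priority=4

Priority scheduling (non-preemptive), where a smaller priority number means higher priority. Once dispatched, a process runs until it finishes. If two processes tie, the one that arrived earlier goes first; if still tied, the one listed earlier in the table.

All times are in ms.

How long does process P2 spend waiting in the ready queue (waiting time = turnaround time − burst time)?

15

Gantt: | P4 0-8 | P3 8-20 | P2 20-28 | P5 28-39 | P1 39-46 |
Completion: P1=46  P2=28  P3=20  P4=8  P5=39
Turnaround (C−A): P1=46  P2=23  P3=19  P4=8  P5=39
Waiting(P2) = turnaround − burst = 23 − 8 = 15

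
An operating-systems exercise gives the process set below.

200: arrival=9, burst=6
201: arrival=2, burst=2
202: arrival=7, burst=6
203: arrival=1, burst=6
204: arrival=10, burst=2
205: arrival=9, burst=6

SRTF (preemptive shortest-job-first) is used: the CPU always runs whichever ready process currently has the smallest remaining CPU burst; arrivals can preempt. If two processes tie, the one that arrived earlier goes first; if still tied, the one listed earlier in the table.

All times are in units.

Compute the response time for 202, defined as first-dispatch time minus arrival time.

2

Gantt: | idle 0-1 | 203 1-2 | 201 2-4 | 203 4-9 | 202 9-10 | 204 10-12 | 202 12-17 | 200 17-23 | 205 23-29 |
Completion: 200=23  201=4  202=17  203=9  204=12  205=29
Turnaround (C−A): 200=14  201=2  202=10  203=8  204=2  205=20
Response(202) = first start − arrival = 9 − 7 = 2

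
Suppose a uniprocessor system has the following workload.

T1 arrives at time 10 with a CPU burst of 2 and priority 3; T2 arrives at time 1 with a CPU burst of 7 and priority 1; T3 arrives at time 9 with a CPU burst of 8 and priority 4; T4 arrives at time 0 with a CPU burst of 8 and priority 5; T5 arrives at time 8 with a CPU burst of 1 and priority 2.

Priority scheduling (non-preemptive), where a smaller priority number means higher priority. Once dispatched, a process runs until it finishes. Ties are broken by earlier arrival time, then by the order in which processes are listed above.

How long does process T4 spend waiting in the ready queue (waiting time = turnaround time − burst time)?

0

Timeline: | T4 0-8 | T2 8-15 | T5 15-16 | T1 16-18 | T3 18-26 |
Completion: T1=18  T2=15  T3=26  T4=8  T5=16
Turnaround (C−A): T1=8  T2=14  T3=17  T4=8  T5=8
Waiting(T4) = turnaround − burst = 8 − 8 = 0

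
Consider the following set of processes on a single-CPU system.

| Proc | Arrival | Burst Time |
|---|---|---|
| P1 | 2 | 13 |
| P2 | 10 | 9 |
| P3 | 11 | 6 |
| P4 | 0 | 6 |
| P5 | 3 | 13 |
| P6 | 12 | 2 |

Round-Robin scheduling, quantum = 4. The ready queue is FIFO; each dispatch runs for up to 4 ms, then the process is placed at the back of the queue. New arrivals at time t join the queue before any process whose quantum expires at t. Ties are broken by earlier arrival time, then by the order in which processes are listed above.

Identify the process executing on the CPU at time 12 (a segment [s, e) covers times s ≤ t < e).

Schedule: | P4 0-4 | P1 4-8 | P5 8-12 | P4 12-14 | P1 14-18 | P2 18-22 | P3 22-26 | P6 26-28 | P5 28-32 | P1 32-36 | P2 36-40 | P3 40-42 | P5 42-46 | P1 46-47 | P2 47-48 | P5 48-49 |
Completion: P1=47  P2=48  P3=42  P4=14  P5=49  P6=28

P4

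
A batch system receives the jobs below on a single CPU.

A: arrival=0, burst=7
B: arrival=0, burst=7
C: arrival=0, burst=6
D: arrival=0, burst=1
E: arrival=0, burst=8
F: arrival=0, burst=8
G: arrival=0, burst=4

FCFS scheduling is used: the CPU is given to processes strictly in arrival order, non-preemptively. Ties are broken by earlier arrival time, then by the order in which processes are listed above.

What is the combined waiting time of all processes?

Gantt: | A 0-7 | B 7-14 | C 14-20 | D 20-21 | E 21-29 | F 29-37 | G 37-41 |
Completion: A=7  B=14  C=20  D=21  E=29  F=37  G=41
Waiting = turnaround − burst: A=0, B=7, C=14, D=20, E=21, F=29, G=37
Total waiting = 0 + 7 + 14 + 20 + 21 + 29 + 37 = 128

128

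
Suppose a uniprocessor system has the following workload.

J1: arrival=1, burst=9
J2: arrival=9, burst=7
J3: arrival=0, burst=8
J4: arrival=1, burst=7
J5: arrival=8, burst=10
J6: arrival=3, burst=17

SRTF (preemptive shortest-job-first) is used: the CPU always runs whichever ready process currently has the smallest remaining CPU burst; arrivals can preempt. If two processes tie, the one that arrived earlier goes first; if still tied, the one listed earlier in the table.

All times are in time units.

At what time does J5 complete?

41

Timeline: | J3 0-8 | J4 8-15 | J2 15-22 | J1 22-31 | J5 31-41 | J6 41-58 |
Completion: J1=31  J2=22  J3=8  J4=15  J5=41  J6=58
Turnaround (C−A): J1=30  J2=13  J3=8  J4=14  J5=33  J6=55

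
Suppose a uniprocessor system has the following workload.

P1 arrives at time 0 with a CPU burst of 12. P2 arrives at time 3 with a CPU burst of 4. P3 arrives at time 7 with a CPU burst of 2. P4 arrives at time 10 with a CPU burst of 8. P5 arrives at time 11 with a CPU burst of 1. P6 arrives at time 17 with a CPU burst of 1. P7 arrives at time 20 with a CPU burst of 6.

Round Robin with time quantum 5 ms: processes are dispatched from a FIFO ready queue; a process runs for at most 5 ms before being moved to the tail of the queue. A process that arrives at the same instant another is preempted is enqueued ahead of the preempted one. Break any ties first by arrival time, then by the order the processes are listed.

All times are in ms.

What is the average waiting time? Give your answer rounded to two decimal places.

Gantt: | P1 0-5 | P2 5-9 | P1 9-14 | P3 14-16 | P4 16-21 | P5 21-22 | P1 22-24 | P6 24-25 | P7 25-30 | P4 30-33 | P7 33-34 |
Completion: P1=24  P2=9  P3=16  P4=33  P5=22  P6=25  P7=34
Turnaround (C−A): P1=24  P2=6  P3=9  P4=23  P5=11  P6=8  P7=14
Waiting times: P1=12, P2=2, P3=7, P4=15, P5=10, P6=7, P7=8
Average waiting = (12+2+7+15+10+7+8) / 7 = 61/7 = 8.71

8.71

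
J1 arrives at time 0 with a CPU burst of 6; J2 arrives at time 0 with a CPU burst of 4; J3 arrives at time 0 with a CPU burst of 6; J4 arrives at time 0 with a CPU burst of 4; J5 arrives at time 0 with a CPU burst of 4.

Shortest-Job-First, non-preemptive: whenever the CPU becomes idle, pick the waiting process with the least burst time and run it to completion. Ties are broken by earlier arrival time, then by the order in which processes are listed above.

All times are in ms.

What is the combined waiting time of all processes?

Gantt: | J2 0-4 | J4 4-8 | J5 8-12 | J1 12-18 | J3 18-24 |
Completion: J1=18  J2=4  J3=24  J4=8  J5=12
Turnaround (C−A): J1=18  J2=4  J3=24  J4=8  J5=12
Waiting = turnaround − burst: J1=12, J2=0, J3=18, J4=4, J5=8
Total waiting = 12 + 0 + 18 + 4 + 8 = 42

42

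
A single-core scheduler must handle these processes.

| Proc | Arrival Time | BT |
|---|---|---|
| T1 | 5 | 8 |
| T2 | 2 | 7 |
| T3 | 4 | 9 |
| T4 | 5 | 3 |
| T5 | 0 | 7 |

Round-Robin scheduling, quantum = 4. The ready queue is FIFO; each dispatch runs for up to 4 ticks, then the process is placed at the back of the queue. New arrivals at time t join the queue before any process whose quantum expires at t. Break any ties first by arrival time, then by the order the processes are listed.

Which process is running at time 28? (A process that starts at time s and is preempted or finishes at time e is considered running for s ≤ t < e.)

T3

Schedule: | T5 0-4 | T2 4-8 | T3 8-12 | T5 12-15 | T1 15-19 | T4 19-22 | T2 22-25 | T3 25-29 | T1 29-33 | T3 33-34 |
Completion: T1=33  T2=25  T3=34  T4=22  T5=15
Turnaround (C−A): T1=28  T2=23  T3=30  T4=17  T5=15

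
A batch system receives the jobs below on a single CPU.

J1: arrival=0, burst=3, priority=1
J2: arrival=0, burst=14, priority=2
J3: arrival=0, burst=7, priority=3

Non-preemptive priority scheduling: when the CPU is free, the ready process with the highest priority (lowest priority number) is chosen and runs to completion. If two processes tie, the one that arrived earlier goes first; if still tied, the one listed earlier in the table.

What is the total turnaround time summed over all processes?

Timeline: | J1 0-3 | J2 3-17 | J3 17-24 |
Completion: J1=3  J2=17  J3=24
Turnaround = completion − arrival: J1=3, J2=17, J3=24
Total turnaround = 3 + 17 + 24 = 44

44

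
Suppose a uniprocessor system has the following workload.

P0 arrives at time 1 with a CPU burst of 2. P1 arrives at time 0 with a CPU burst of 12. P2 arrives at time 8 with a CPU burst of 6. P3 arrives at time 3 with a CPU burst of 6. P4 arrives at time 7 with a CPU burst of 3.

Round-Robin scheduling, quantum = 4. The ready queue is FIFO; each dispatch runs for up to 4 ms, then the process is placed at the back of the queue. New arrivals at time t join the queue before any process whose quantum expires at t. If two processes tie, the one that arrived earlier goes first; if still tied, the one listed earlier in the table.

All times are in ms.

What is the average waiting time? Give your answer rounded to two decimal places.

10.80

Gantt: | P1 0-4 | P0 4-6 | P3 6-10 | P1 10-14 | P4 14-17 | P2 17-21 | P3 21-23 | P1 23-27 | P2 27-29 |
Completion: P0=6  P1=27  P2=29  P3=23  P4=17
Turnaround (C−A): P0=5  P1=27  P2=21  P3=20  P4=10
Waiting times: P0=3, P1=15, P2=15, P3=14, P4=7
Average waiting = (3+15+15+14+7) / 5 = 54/5 = 10.80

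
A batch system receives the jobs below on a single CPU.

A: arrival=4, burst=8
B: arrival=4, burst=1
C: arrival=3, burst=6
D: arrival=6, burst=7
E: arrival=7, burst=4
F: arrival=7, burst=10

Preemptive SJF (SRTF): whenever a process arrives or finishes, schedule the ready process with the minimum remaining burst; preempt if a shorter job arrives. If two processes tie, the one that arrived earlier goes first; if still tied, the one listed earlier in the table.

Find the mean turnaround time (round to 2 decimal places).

14.50

Timeline: | idle 0-3 | C 3-4 | B 4-5 | C 5-10 | E 10-14 | D 14-21 | A 21-29 | F 29-39 |
Completion: A=29  B=5  C=10  D=21  E=14  F=39
Turnaround times: A=25, B=1, C=7, D=15, E=7, F=32
Average turnaround = (25+1+7+15+7+32) / 6 = 87/6 = 14.50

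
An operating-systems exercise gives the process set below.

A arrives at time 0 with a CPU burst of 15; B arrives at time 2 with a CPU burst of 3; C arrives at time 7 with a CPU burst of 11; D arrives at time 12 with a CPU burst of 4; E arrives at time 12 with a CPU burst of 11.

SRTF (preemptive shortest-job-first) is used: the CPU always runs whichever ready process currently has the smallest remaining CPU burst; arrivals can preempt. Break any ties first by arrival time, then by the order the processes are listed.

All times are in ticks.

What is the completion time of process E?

44

Gantt: | A 0-2 | B 2-5 | A 5-12 | D 12-16 | A 16-22 | C 22-33 | E 33-44 |
Completion: A=22  B=5  C=33  D=16  E=44
Turnaround (C−A): A=22  B=3  C=26  D=4  E=32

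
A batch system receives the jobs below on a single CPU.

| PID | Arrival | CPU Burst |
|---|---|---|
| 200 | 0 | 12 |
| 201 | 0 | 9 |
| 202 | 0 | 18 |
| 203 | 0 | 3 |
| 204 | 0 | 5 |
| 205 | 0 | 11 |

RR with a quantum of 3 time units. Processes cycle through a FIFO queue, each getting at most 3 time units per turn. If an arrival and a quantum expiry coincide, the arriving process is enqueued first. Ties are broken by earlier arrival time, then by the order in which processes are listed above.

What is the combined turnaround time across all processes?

236

Timeline: | 200 0-3 | 201 3-6 | 202 6-9 | 203 9-12 | 204 12-15 | 205 15-18 | 200 18-21 | 201 21-24 | 202 24-27 | 204 27-29 | 205 29-32 | 200 32-35 | 201 35-38 | 202 38-41 | 205 41-44 | 200 44-47 | 202 47-50 | 205 50-52 | 202 52-58 |
Completion: 200=47  201=38  202=58  203=12  204=29  205=52
Turnaround (C−A): 200=47  201=38  202=58  203=12  204=29  205=52
Turnaround = completion − arrival: 200=47, 201=38, 202=58, 203=12, 204=29, 205=52
Total turnaround = 47 + 38 + 58 + 12 + 29 + 52 = 236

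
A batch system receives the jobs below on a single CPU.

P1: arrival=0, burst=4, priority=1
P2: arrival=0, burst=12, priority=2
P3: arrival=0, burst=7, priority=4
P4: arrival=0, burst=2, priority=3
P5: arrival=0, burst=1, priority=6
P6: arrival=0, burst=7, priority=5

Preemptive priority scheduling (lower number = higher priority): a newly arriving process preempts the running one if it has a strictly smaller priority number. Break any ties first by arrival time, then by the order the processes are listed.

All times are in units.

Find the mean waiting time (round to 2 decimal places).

15.83

Timeline: | P1 0-4 | P2 4-16 | P4 16-18 | P3 18-25 | P6 25-32 | P5 32-33 |
Completion: P1=4  P2=16  P3=25  P4=18  P5=33  P6=32
Turnaround (C−A): P1=4  P2=16  P3=25  P4=18  P5=33  P6=32
Waiting times: P1=0, P2=4, P3=18, P4=16, P5=32, P6=25
Average waiting = (0+4+18+16+32+25) / 6 = 95/6 = 15.83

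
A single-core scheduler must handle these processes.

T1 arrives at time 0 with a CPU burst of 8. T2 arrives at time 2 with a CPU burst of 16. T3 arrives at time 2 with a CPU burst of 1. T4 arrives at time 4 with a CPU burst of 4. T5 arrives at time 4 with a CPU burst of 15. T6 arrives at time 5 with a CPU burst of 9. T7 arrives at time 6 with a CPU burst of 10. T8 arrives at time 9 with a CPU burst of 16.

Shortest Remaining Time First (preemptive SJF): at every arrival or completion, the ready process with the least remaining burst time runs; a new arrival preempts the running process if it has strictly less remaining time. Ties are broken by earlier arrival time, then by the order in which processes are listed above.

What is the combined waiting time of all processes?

156

Timeline: | T1 0-2 | T3 2-3 | T1 3-4 | T4 4-8 | T1 8-13 | T6 13-22 | T7 22-32 | T5 32-47 | T2 47-63 | T8 63-79 |
Completion: T1=13  T2=63  T3=3  T4=8  T5=47  T6=22  T7=32  T8=79
Turnaround (C−A): T1=13  T2=61  T3=1  T4=4  T5=43  T6=17  T7=26  T8=70
Waiting = turnaround − burst: T1=5, T2=45, T3=0, T4=0, T5=28, T6=8, T7=16, T8=54
Total waiting = 5 + 45 + 0 + 0 + 28 + 8 + 16 + 54 = 156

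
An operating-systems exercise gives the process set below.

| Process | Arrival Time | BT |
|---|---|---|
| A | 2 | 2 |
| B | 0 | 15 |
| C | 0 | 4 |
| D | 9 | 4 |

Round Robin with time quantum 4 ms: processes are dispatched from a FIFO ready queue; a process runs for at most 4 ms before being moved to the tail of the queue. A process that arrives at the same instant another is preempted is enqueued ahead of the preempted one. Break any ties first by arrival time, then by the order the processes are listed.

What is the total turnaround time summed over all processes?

50

Schedule: | B 0-4 | C 4-8 | A 8-10 | B 10-14 | D 14-18 | B 18-25 |
Completion: A=10  B=25  C=8  D=18
Turnaround = completion − arrival: A=8, B=25, C=8, D=9
Total turnaround = 8 + 25 + 8 + 9 = 50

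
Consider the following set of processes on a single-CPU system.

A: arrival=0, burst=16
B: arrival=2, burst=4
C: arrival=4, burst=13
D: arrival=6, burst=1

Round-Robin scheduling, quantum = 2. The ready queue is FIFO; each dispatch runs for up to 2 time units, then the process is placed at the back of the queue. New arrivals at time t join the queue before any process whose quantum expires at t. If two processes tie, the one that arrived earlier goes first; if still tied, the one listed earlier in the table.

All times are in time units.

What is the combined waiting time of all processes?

Schedule: | A 0-2 | B 2-4 | A 4-6 | C 6-8 | B 8-10 | D 10-11 | A 11-13 | C 13-15 | A 15-17 | C 17-19 | A 19-21 | C 21-23 | A 23-25 | C 25-27 | A 27-29 | C 29-31 | A 31-33 | C 33-34 |
Completion: A=33  B=10  C=34  D=11
Waiting = turnaround − burst: A=17, B=4, C=17, D=4
Total waiting = 17 + 4 + 17 + 4 = 42

42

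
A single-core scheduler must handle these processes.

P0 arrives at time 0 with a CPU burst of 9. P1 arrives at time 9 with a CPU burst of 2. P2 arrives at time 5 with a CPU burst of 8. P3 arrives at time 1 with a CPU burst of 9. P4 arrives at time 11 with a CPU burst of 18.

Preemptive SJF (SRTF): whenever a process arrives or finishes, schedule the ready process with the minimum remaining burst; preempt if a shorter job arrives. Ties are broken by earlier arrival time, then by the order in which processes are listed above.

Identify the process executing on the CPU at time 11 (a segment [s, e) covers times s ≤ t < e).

Timeline: | P0 0-9 | P1 9-11 | P2 11-19 | P3 19-28 | P4 28-46 |
Completion: P0=9  P1=11  P2=19  P3=28  P4=46
Turnaround (C−A): P0=9  P1=2  P2=14  P3=27  P4=35

P2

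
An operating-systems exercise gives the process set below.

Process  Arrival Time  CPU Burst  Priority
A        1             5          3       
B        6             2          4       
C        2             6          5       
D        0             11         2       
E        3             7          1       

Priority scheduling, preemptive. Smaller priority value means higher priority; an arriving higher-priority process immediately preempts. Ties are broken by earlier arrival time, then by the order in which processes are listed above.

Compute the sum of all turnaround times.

95

Timeline: | D 0-3 | E 3-10 | D 10-18 | A 18-23 | B 23-25 | C 25-31 |
Completion: A=23  B=25  C=31  D=18  E=10
Turnaround (C−A): A=22  B=19  C=29  D=18  E=7
Turnaround = completion − arrival: A=22, B=19, C=29, D=18, E=7
Total turnaround = 22 + 19 + 29 + 18 + 7 = 95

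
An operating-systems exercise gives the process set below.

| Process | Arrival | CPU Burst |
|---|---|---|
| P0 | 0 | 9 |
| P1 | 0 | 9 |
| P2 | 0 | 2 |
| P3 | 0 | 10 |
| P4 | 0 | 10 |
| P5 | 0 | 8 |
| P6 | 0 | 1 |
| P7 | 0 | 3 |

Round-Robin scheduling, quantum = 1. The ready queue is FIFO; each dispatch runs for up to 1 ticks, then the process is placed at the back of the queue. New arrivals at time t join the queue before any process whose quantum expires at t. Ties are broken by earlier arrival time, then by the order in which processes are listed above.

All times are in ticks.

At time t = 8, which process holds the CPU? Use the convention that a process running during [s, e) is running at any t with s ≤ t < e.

Timeline: | P0 0-1 | P1 1-2 | P2 2-3 | P3 3-4 | P4 4-5 | P5 5-6 | P6 6-7 | P7 7-8 | P0 8-9 | P1 9-10 | P2 10-11 | P3 11-12 | P4 12-13 | P5 13-14 | P7 14-15 | P0 15-16 | P1 16-17 | P3 17-18 | P4 18-19 | P5 19-20 | P7 20-21 | P0 21-22 | P1 22-23 | P3 23-24 | P4 24-25 | P5 25-26 | P0 26-27 | P1 27-28 | P3 28-29 | P4 29-30 | P5 30-31 | P0 31-32 | P1 32-33 | P3 33-34 | P4 34-35 | P5 35-36 | P0 36-37 | P1 37-38 | P3 38-39 | P4 39-40 | P5 40-41 | P0 41-42 | P1 42-43 | P3 43-44 | P4 44-45 | P5 45-46 | P0 46-47 | P1 47-48 | P3 48-49 | P4 49-50 | P3 50-51 | P4 51-52 |
Completion: P0=47  P1=48  P2=11  P3=51  P4=52  P5=46  P6=7  P7=21
Turnaround (C−A): P0=47  P1=48  P2=11  P3=51  P4=52  P5=46  P6=7  P7=21

P0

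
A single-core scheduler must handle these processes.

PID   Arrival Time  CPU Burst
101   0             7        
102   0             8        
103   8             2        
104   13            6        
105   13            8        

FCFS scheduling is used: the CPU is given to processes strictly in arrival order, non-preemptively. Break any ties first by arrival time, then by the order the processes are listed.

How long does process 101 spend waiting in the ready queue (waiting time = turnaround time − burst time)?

0

Gantt: | 101 0-7 | 102 7-15 | 103 15-17 | 104 17-23 | 105 23-31 |
Completion: 101=7  102=15  103=17  104=23  105=31
Turnaround (C−A): 101=7  102=15  103=9  104=10  105=18
Waiting(101) = turnaround − burst = 7 − 7 = 0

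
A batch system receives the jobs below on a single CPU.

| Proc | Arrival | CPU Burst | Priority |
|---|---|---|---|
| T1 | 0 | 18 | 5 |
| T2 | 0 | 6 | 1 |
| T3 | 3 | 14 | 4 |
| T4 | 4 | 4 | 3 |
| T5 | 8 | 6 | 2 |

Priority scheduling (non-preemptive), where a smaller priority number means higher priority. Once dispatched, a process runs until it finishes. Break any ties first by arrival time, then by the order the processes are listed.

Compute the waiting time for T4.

2

Gantt: | T2 0-6 | T4 6-10 | T5 10-16 | T3 16-30 | T1 30-48 |
Completion: T1=48  T2=6  T3=30  T4=10  T5=16
Waiting(T4) = turnaround − burst = 6 − 4 = 2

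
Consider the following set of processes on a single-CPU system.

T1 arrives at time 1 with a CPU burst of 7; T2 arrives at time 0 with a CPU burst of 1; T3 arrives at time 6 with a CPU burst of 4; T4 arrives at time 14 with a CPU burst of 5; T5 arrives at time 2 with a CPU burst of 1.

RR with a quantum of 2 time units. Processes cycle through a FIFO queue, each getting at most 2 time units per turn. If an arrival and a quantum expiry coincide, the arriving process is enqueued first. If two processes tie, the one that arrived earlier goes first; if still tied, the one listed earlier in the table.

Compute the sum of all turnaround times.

Schedule: | T2 0-1 | T1 1-3 | T5 3-4 | T1 4-6 | T3 6-8 | T1 8-10 | T3 10-12 | T1 12-13 | idle 13-14 | T4 14-19 |
Completion: T1=13  T2=1  T3=12  T4=19  T5=4
Turnaround = completion − arrival: T1=12, T2=1, T3=6, T4=5, T5=2
Total turnaround = 12 + 1 + 6 + 5 + 2 = 26

26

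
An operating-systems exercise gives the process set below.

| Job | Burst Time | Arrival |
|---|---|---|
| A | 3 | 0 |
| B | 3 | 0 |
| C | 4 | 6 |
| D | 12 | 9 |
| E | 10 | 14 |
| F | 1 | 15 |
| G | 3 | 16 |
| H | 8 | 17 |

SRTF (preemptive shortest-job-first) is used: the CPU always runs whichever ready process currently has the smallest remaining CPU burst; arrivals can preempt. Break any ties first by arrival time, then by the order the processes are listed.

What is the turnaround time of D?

17

Schedule: | A 0-3 | B 3-6 | C 6-10 | D 10-15 | F 15-16 | G 16-19 | D 19-26 | H 26-34 | E 34-44 |
Completion: A=3  B=6  C=10  D=26  E=44  F=16  G=19  H=34
Turnaround(D) = completion − arrival = 26 − 9 = 17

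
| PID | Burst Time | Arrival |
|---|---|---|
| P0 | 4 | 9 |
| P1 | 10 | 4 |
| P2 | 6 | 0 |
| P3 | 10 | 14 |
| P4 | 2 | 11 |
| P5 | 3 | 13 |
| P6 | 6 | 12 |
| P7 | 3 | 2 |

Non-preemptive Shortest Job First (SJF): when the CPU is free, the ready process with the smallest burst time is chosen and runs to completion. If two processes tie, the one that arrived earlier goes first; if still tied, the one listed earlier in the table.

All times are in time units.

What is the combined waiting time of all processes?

Schedule: | P2 0-6 | P7 6-9 | P0 9-13 | P4 13-15 | P5 15-18 | P6 18-24 | P1 24-34 | P3 34-44 |
Completion: P0=13  P1=34  P2=6  P3=44  P4=15  P5=18  P6=24  P7=9
Waiting = turnaround − burst: P0=0, P1=20, P2=0, P3=20, P4=2, P5=2, P6=6, P7=4
Total waiting = 0 + 20 + 0 + 20 + 2 + 2 + 6 + 4 = 54

54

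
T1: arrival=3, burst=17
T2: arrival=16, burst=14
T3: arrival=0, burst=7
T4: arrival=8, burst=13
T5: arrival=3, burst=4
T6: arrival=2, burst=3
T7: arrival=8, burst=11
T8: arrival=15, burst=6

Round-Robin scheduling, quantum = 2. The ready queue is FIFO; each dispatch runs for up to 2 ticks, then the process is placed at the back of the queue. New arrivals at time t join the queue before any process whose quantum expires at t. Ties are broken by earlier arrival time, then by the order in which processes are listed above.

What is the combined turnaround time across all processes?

Timeline: | T3 0-2 | T6 2-4 | T3 4-6 | T1 6-8 | T5 8-10 | T6 10-11 | T3 11-13 | T4 13-15 | T7 15-17 | T1 17-19 | T5 19-21 | T3 21-22 | T8 22-24 | T4 24-26 | T2 26-28 | T7 28-30 | T1 30-32 | T8 32-34 | T4 34-36 | T2 36-38 | T7 38-40 | T1 40-42 | T8 42-44 | T4 44-46 | T2 46-48 | T7 48-50 | T1 50-52 | T4 52-54 | T2 54-56 | T7 56-58 | T1 58-60 | T4 60-62 | T2 62-64 | T7 64-65 | T1 65-67 | T4 67-68 | T2 68-70 | T1 70-72 | T2 72-74 | T1 74-75 |
Completion: T1=75  T2=74  T3=22  T4=68  T5=21  T6=11  T7=65  T8=44
Turnaround (C−A): T1=72  T2=58  T3=22  T4=60  T5=18  T6=9  T7=57  T8=29
Turnaround = completion − arrival: T1=72, T2=58, T3=22, T4=60, T5=18, T6=9, T7=57, T8=29
Total turnaround = 72 + 58 + 22 + 60 + 18 + 9 + 57 + 29 = 325

325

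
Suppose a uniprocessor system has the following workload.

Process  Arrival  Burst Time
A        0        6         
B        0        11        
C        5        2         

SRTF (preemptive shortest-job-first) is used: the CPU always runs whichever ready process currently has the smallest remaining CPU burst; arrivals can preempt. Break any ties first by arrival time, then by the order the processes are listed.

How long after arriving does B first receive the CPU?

Gantt: | A 0-6 | C 6-8 | B 8-19 |
Completion: A=6  B=19  C=8
Turnaround (C−A): A=6  B=19  C=3
Response(B) = first start − arrival = 8 − 0 = 8

8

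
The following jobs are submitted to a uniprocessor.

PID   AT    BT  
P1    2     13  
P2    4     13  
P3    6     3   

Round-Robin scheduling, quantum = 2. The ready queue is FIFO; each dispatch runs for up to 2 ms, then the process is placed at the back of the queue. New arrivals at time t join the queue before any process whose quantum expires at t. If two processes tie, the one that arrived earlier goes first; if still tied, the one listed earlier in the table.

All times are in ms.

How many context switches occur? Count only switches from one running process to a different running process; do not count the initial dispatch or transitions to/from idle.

Timeline: | idle 0-2 | P1 2-4 | P2 4-6 | P1 6-8 | P3 8-10 | P2 10-12 | P1 12-14 | P3 14-15 | P2 15-17 | P1 17-19 | P2 19-21 | P1 21-23 | P2 23-25 | P1 25-27 | P2 27-29 | P1 29-30 | P2 30-31 |
Completion: P1=30  P2=31  P3=15
Turnaround (C−A): P1=28  P2=27  P3=9

15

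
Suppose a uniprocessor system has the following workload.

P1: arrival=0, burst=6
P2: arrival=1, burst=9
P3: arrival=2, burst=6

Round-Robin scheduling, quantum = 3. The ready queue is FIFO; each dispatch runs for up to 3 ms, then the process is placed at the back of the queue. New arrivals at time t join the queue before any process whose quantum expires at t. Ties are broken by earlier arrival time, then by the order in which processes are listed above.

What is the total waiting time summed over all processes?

Schedule: | P1 0-3 | P2 3-6 | P3 6-9 | P1 9-12 | P2 12-15 | P3 15-18 | P2 18-21 |
Completion: P1=12  P2=21  P3=18
Turnaround (C−A): P1=12  P2=20  P3=16
Waiting = turnaround − burst: P1=6, P2=11, P3=10
Total waiting = 6 + 11 + 10 = 27

27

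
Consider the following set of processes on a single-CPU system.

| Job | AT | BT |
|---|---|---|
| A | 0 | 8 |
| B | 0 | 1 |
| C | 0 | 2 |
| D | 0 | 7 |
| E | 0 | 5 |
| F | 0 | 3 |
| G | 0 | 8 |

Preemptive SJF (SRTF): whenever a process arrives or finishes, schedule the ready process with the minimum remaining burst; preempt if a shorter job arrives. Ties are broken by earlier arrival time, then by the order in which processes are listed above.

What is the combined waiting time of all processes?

65

Timeline: | B 0-1 | C 1-3 | F 3-6 | E 6-11 | D 11-18 | A 18-26 | G 26-34 |
Completion: A=26  B=1  C=3  D=18  E=11  F=6  G=34
Waiting = turnaround − burst: A=18, B=0, C=1, D=11, E=6, F=3, G=26
Total waiting = 18 + 0 + 1 + 11 + 6 + 3 + 26 = 65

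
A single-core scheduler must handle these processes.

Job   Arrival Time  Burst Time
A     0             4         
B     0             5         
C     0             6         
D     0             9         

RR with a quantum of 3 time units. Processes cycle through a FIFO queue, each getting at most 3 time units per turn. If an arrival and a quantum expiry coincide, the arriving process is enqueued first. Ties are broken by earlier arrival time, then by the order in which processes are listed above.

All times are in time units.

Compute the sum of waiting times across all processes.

46

Schedule: | A 0-3 | B 3-6 | C 6-9 | D 9-12 | A 12-13 | B 13-15 | C 15-18 | D 18-24 |
Completion: A=13  B=15  C=18  D=24
Turnaround (C−A): A=13  B=15  C=18  D=24
Waiting = turnaround − burst: A=9, B=10, C=12, D=15
Total waiting = 9 + 10 + 12 + 15 = 46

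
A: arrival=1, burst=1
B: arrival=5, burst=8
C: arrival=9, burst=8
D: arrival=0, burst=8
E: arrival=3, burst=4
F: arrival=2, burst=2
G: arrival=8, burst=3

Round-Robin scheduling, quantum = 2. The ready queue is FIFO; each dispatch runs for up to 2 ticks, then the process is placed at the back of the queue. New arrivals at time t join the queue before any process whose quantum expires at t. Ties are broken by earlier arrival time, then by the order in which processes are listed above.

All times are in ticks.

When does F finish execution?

5

Gantt: | D 0-2 | A 2-3 | F 3-5 | D 5-7 | E 7-9 | B 9-11 | D 11-13 | G 13-15 | C 15-17 | E 17-19 | B 19-21 | D 21-23 | G 23-24 | C 24-26 | B 26-28 | C 28-30 | B 30-32 | C 32-34 |
Completion: A=3  B=32  C=34  D=23  E=19  F=5  G=24
Turnaround (C−A): A=2  B=27  C=25  D=23  E=16  F=3  G=16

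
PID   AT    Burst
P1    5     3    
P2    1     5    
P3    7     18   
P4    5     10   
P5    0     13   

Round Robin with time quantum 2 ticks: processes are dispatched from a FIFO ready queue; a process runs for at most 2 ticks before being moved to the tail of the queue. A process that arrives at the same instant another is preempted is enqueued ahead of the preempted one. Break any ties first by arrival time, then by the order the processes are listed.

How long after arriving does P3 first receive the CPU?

7

Timeline: | P5 0-2 | P2 2-4 | P5 4-6 | P2 6-8 | P1 8-10 | P4 10-12 | P5 12-14 | P3 14-16 | P2 16-17 | P1 17-18 | P4 18-20 | P5 20-22 | P3 22-24 | P4 24-26 | P5 26-28 | P3 28-30 | P4 30-32 | P5 32-34 | P3 34-36 | P4 36-38 | P5 38-39 | P3 39-49 |
Completion: P1=18  P2=17  P3=49  P4=38  P5=39
Turnaround (C−A): P1=13  P2=16  P3=42  P4=33  P5=39
Response(P3) = first start − arrival = 14 − 7 = 7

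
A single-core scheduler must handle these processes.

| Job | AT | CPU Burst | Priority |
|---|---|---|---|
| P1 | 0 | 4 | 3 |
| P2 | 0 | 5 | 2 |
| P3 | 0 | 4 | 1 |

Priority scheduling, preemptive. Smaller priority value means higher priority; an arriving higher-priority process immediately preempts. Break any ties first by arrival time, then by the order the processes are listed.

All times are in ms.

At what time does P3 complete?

Gantt: | P3 0-4 | P2 4-9 | P1 9-13 |
Completion: P1=13  P2=9  P3=4
Turnaround (C−A): P1=13  P2=9  P3=4

4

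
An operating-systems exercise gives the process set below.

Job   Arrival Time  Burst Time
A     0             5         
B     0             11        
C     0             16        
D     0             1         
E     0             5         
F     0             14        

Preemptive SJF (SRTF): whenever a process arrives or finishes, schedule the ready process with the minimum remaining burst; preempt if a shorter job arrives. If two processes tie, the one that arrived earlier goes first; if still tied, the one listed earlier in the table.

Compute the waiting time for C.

Timeline: | D 0-1 | A 1-6 | E 6-11 | B 11-22 | F 22-36 | C 36-52 |
Completion: A=6  B=22  C=52  D=1  E=11  F=36
Waiting(C) = turnaround − burst = 52 − 16 = 36

36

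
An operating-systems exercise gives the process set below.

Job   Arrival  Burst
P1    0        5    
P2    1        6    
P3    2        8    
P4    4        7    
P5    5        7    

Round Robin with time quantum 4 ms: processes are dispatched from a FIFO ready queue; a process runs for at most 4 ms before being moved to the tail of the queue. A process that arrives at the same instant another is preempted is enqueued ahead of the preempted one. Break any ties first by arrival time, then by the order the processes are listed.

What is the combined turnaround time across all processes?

118

Schedule: | P1 0-4 | P2 4-8 | P3 8-12 | P4 12-16 | P1 16-17 | P5 17-21 | P2 21-23 | P3 23-27 | P4 27-30 | P5 30-33 |
Completion: P1=17  P2=23  P3=27  P4=30  P5=33
Turnaround (C−A): P1=17  P2=22  P3=25  P4=26  P5=28
Turnaround = completion − arrival: P1=17, P2=22, P3=25, P4=26, P5=28
Total turnaround = 17 + 22 + 25 + 26 + 28 = 118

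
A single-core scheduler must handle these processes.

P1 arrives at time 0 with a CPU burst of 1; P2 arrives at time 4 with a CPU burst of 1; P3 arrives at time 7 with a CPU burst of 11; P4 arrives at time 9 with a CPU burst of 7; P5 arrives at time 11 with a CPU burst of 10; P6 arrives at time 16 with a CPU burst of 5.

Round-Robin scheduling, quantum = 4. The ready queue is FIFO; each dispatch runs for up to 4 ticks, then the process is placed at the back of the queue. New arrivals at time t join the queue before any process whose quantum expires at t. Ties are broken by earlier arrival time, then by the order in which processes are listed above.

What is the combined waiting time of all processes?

65

Timeline: | P1 0-1 | idle 1-4 | P2 4-5 | idle 5-7 | P3 7-11 | P4 11-15 | P5 15-19 | P3 19-23 | P4 23-26 | P6 26-30 | P5 30-34 | P3 34-37 | P6 37-38 | P5 38-40 |
Completion: P1=1  P2=5  P3=37  P4=26  P5=40  P6=38
Turnaround (C−A): P1=1  P2=1  P3=30  P4=17  P5=29  P6=22
Waiting = turnaround − burst: P1=0, P2=0, P3=19, P4=10, P5=19, P6=17
Total waiting = 0 + 0 + 19 + 10 + 19 + 17 = 65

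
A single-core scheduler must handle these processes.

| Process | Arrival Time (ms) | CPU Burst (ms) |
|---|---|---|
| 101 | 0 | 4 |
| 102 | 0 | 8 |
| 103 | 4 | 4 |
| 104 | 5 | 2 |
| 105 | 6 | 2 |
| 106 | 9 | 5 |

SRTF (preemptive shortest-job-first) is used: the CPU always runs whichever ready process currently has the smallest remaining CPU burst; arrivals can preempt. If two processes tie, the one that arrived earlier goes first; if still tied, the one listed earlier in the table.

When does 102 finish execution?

Gantt: | 101 0-4 | 103 4-5 | 104 5-7 | 105 7-9 | 103 9-12 | 106 12-17 | 102 17-25 |
Completion: 101=4  102=25  103=12  104=7  105=9  106=17

25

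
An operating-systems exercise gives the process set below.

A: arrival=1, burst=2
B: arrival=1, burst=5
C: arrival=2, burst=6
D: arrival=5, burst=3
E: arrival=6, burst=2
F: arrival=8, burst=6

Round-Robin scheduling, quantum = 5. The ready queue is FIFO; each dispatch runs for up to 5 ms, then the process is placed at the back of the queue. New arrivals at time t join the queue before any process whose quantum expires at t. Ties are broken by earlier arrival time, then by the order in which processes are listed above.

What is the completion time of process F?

Schedule: | idle 0-1 | A 1-3 | B 3-8 | C 8-13 | D 13-16 | E 16-18 | F 18-23 | C 23-24 | F 24-25 |
Completion: A=3  B=8  C=24  D=16  E=18  F=25
Turnaround (C−A): A=2  B=7  C=22  D=11  E=12  F=17

25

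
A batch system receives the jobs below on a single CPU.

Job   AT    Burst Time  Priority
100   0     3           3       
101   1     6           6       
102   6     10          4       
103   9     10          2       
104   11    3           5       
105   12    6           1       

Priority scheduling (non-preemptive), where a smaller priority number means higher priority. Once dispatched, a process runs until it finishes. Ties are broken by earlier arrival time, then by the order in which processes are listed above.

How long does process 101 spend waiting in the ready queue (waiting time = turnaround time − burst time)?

2

Schedule: | 100 0-3 | 101 3-9 | 103 9-19 | 105 19-25 | 102 25-35 | 104 35-38 |
Completion: 100=3  101=9  102=35  103=19  104=38  105=25
Turnaround (C−A): 100=3  101=8  102=29  103=10  104=27  105=13
Waiting(101) = turnaround − burst = 8 − 6 = 2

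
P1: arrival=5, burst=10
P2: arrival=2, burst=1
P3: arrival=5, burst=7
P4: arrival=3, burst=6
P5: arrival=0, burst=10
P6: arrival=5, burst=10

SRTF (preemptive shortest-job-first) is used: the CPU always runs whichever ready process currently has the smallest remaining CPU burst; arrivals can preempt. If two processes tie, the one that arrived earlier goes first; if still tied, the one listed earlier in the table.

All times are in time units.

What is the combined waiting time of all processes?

Timeline: | P5 0-2 | P2 2-3 | P4 3-9 | P3 9-16 | P5 16-24 | P1 24-34 | P6 34-44 |
Completion: P1=34  P2=3  P3=16  P4=9  P5=24  P6=44
Waiting = turnaround − burst: P1=19, P2=0, P3=4, P4=0, P5=14, P6=29
Total waiting = 19 + 0 + 4 + 0 + 14 + 29 = 66

66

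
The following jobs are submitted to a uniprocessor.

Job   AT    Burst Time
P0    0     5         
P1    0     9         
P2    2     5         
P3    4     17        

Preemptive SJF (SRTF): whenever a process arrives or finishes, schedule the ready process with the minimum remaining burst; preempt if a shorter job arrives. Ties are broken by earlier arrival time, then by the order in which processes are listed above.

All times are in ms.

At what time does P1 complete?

19

Timeline: | P0 0-5 | P2 5-10 | P1 10-19 | P3 19-36 |
Completion: P0=5  P1=19  P2=10  P3=36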